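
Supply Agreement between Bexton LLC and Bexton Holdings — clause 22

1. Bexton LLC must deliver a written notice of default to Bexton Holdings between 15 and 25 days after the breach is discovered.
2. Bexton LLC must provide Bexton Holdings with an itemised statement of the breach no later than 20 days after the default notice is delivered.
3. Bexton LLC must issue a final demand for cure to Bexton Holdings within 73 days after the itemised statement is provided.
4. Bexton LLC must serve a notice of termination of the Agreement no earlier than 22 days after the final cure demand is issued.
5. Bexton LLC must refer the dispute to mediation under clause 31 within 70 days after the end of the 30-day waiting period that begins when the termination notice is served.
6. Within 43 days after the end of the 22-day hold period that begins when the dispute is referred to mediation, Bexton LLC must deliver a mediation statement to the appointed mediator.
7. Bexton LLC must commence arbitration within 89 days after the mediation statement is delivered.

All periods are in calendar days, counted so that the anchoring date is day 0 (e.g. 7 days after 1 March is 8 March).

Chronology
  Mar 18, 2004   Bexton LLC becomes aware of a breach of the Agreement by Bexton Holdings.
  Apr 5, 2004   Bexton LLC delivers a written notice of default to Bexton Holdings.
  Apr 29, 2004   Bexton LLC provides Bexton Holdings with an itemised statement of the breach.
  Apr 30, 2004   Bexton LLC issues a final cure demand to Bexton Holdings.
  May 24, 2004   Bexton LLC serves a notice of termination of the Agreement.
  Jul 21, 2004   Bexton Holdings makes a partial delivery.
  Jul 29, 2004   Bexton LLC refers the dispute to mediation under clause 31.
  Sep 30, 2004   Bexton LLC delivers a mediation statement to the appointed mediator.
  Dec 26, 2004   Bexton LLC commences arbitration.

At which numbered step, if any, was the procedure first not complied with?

Step 2

Step 1 — 15 and 25 days from Mar 18, 2004 (when the breach is discovered) are Apr 2, 2004 and Apr 12, 2004 respectively; done Apr 5, 2004, which is between those dates.
Step 2 — counting 20 days from Apr 5, 2004 (when the default notice is delivered) gives a deadline of Apr 25, 2004; Apr 29, 2004 misses that deadline by 4 days.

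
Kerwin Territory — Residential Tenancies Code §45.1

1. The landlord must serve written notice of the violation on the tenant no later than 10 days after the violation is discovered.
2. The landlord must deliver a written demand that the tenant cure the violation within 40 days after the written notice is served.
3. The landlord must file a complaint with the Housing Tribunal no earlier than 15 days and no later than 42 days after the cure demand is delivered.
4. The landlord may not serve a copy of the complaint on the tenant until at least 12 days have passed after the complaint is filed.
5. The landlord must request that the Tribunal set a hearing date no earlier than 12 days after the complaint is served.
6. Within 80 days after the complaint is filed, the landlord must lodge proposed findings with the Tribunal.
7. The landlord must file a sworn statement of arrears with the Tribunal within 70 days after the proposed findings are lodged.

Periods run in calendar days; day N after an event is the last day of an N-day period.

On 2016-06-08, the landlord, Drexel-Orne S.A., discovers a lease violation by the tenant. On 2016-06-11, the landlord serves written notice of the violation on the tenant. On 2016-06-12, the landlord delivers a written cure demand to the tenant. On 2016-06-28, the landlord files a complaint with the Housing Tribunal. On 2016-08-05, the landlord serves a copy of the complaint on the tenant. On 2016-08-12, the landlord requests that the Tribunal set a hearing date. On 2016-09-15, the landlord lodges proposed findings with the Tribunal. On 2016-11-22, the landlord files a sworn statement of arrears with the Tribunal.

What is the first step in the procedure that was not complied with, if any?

(1) due by 2016-06-08 + 10 days = 2016-06-18; 2016-06-11 is within that limit.
(2) due by 2016-06-11 + 40 days = 2016-07-21; done 2016-06-12 — timely.
(3) the permitted window runs from 2016-06-12 + 15 = 2016-06-27 to 2016-06-12 + 42 = 2016-07-24; 2016-06-28 falls inside that range.
(4) permitted from 2016-06-28 + 12 days = 2016-07-10 onward; 2016-08-05 is on or after that date.
(5) permitted from 2016-08-05 + 12 days = 2016-08-17 onward; done 2016-08-12 — 5 days too early.

Step 5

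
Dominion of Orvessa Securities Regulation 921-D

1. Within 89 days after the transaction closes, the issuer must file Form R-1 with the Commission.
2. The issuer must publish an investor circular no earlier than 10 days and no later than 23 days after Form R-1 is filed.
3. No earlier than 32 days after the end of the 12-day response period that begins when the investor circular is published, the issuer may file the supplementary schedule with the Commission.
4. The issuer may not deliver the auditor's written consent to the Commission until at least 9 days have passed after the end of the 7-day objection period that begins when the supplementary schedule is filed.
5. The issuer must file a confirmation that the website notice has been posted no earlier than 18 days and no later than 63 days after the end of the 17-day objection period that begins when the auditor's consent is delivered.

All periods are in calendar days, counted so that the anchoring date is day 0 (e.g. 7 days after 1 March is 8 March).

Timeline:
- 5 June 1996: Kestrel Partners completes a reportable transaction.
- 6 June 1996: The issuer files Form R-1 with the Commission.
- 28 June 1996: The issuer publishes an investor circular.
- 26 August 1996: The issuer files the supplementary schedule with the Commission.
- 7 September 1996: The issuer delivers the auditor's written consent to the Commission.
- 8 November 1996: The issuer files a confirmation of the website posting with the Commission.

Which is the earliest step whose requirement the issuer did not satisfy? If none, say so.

(1) due by 5 June 1996 + 89 days = 2 September 1996; 6 June 1996 is within that limit.
(2) the permitted window runs from 6 June 1996 + 10 = 16 June 1996 to 6 June 1996 + 23 = 29 June 1996; 28 June 1996 falls inside that range.
(3) permitted from 10 July 1996 + 32 days = 11 August 1996 onward; 26 August 1996 is on or after that date.
(4) permitted from 2 September 1996 + 9 days = 11 September 1996 onward; 7 September 1996 is 4 days before the earliest permitted date.
That is the first point of non-compliance.

Step 4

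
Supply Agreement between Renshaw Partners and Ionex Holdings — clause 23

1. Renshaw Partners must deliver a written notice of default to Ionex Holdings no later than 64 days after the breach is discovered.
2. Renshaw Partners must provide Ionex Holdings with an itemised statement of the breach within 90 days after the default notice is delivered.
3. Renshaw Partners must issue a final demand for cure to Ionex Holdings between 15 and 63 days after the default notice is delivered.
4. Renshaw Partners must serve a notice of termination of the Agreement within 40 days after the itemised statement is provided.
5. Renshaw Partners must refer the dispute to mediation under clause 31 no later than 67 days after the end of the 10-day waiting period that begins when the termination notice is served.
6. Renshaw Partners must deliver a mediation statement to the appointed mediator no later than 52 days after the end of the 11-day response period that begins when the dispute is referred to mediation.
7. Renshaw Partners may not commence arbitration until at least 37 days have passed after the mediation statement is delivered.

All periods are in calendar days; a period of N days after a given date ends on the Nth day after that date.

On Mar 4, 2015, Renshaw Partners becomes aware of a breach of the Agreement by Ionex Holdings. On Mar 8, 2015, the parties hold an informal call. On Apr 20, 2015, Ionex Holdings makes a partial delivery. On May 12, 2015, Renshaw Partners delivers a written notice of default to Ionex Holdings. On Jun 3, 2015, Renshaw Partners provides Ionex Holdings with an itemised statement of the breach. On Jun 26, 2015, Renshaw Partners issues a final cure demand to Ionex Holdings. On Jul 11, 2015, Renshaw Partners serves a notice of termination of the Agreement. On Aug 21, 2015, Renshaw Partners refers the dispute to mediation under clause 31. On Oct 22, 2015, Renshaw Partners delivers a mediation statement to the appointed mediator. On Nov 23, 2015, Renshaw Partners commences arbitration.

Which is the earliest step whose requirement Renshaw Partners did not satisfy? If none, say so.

Step 1

Step 1 — counting 64 days from Mar 4, 2015 (when the breach is discovered) gives a deadline of May 7, 2015; May 12, 2015 misses that deadline by 5 days.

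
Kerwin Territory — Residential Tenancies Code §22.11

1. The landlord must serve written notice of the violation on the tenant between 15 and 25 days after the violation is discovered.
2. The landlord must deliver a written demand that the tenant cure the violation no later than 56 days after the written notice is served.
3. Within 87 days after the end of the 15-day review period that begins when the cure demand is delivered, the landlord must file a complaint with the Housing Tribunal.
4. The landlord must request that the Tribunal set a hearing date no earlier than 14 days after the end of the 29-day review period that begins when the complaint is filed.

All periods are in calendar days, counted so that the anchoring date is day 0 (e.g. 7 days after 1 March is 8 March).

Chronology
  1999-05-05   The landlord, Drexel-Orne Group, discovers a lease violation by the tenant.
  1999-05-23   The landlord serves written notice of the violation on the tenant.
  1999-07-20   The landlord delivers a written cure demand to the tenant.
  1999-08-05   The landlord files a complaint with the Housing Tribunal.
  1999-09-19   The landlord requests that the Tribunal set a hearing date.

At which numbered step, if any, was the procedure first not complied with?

Step 2

Step 1 — 15 and 25 days from 1999-05-05 (when the violation is discovered) are 1999-05-20 and 1999-05-30 respectively; 1999-05-23 falls inside that range.
Step 2 — counting 56 days from 1999-05-23 (when the written notice is served) gives a deadline of 1999-07-18; done 1999-07-20 — 2 days late.
The analysis stops there.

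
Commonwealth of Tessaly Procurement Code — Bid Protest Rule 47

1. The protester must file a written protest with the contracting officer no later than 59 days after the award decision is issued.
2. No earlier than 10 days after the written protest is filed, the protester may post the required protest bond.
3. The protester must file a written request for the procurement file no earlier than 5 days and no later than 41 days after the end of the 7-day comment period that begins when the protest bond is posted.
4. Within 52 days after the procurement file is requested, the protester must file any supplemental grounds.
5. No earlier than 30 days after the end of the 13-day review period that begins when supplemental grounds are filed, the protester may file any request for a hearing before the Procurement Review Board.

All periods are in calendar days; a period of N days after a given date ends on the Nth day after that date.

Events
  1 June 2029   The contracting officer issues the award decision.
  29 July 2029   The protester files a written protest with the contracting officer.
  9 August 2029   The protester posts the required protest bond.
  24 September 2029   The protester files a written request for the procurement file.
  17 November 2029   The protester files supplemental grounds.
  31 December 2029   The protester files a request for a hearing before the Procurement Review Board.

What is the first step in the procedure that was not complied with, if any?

Step 1 — counting 59 days from 1 June 2029 (when the award decision is issued) gives a deadline of 30 July 2029; done 29 July 2029 — timely.
Step 2 — must wait 10 days from 29 July 2029 (when the written protest is filed), so not before 8 August 2029; done 9 August 2029, after the minimum wait.
Step 3 — 5 and 41 days from 16 August 2029 (end of the 7-day comment period, which began when the protest bond is posted on 9 August 2029) are 21 August 2029 and 26 September 2029 respectively; 24 September 2029 falls inside that range.
Step 4 — counting 52 days from 24 September 2029 (when the procurement file is requested) gives a deadline of 15 November 2029; not done until 17 November 2029, 2 days after the deadline.
Later steps need not be reached.

Step 4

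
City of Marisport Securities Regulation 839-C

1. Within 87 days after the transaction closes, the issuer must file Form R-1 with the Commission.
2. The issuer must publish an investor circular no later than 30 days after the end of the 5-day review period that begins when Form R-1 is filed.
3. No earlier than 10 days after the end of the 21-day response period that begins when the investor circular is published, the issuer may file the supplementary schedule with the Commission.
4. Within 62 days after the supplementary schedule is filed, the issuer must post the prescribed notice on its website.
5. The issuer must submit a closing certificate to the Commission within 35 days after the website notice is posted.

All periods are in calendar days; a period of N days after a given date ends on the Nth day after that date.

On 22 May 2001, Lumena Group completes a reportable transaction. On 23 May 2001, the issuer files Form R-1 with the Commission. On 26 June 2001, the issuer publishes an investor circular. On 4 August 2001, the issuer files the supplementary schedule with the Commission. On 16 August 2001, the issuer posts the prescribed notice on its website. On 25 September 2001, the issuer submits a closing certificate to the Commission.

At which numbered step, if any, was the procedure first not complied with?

Step 5

(1) due by 22 May 2001 + 87 days = 17 August 2001; done 23 May 2001 — timely.
(2) due by 28 May 2001 + 30 days = 27 June 2001; completed 26 June 2001, before the deadline.
(3) permitted from 17 July 2001 + 10 days = 27 July 2001 onward; done 4 August 2001 — permitted.
(4) due by 4 August 2001 + 62 days = 5 October 2001; 16 August 2001 is within that limit.
(5) due by 16 August 2001 + 35 days = 20 September 2001; done 25 September 2001 — 5 days late.
Later steps need not be reached.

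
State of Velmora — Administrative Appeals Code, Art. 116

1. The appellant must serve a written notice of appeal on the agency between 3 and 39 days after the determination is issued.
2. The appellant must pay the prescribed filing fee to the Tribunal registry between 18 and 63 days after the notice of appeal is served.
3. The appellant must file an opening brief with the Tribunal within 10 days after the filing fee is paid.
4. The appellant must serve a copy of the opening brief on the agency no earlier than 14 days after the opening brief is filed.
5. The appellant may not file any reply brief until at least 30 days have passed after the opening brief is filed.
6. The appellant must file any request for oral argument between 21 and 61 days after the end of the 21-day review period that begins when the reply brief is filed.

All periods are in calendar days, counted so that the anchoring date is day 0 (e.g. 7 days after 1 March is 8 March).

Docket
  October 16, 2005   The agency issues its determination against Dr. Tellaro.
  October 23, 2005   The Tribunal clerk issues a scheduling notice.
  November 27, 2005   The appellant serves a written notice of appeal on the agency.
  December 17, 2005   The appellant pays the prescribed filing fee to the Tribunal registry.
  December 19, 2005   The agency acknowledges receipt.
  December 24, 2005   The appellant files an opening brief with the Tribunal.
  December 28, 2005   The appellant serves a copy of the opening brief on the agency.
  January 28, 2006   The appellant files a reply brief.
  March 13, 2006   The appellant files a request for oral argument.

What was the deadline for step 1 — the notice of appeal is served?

Step 1 runs from October 16, 2005, when the determination is issued. The window is 3–39 days after October 16, 2005; it closes on November 24, 2005.

November 24, 2005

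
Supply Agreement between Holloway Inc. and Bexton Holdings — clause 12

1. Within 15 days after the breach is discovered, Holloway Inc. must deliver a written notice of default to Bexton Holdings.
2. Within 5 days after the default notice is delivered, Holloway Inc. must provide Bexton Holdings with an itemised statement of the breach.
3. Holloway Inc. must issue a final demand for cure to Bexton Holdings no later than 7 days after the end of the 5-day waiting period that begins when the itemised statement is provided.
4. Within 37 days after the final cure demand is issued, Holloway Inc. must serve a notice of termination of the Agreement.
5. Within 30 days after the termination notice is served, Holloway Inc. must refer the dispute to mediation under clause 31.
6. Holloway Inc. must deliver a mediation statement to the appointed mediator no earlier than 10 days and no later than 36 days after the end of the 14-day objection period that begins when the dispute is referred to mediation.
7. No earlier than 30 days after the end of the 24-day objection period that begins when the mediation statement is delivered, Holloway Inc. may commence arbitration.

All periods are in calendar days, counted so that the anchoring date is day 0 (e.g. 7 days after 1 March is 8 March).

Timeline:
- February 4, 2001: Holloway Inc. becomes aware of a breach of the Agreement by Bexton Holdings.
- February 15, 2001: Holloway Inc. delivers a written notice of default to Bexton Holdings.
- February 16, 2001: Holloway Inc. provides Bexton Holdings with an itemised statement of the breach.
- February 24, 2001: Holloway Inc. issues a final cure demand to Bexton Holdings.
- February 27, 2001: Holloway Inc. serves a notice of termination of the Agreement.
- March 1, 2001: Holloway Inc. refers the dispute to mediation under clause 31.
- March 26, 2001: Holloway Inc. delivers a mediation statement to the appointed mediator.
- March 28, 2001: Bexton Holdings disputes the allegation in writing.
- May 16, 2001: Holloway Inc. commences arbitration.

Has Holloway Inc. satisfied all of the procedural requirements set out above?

No

Step 1: 15 days after February 4, 2001 (when the breach is discovered) is February 19, 2001; February 15, 2001 is within that limit.
Step 2: 5 days after February 15, 2001 (when the default notice is delivered) is February 20, 2001; February 16, 2001 is within that limit.
Step 3: 7 days after February 21, 2001 (end of the 5-day waiting period, which began when the itemised statement is provided on February 16, 2001) is February 28, 2001; February 24, 2001 is within that limit.
Step 4: 37 days after February 24, 2001 (when the final cure demand is issued) is April 2, 2001; done February 27, 2001 — timely.
Step 5: 30 days after February 27, 2001 (when the termination notice is served) is March 29, 2001; completed March 1, 2001, before the deadline.
Step 6: the window is 10–36 days after March 15, 2001 (end of the 14-day objection period, which began when the dispute is referred to mediation on March 1, 2001), so March 25, 2001 through April 20, 2001; done March 26, 2001 — within the window.
Step 7: the earliest permitted date is 30 days after April 19, 2001 (end of the 24-day objection period, which began when the mediation statement is delivered on March 26, 2001), i.e. May 19, 2001; acted on May 16, 2001, 3 days prematurely.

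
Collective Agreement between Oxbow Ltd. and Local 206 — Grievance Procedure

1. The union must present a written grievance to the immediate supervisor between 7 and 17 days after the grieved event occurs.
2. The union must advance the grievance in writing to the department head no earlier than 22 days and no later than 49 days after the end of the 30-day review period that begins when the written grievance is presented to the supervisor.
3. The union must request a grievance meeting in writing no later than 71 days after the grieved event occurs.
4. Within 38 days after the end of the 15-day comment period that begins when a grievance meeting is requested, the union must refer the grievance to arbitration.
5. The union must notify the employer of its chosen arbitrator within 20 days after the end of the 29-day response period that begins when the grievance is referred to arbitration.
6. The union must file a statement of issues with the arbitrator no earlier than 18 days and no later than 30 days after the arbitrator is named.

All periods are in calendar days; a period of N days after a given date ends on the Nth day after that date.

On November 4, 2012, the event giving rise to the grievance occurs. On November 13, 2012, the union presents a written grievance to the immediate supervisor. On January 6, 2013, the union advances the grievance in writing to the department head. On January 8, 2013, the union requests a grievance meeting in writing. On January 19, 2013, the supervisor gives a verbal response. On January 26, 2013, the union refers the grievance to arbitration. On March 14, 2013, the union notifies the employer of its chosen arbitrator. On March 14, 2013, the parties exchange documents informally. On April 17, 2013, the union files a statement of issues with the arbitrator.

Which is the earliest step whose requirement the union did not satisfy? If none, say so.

Step 1 — 7 and 17 days from November 4, 2012 (when the grieved event occurs) are November 11, 2012 and November 21, 2012 respectively; done November 13, 2012, which is between those dates.
Step 2 — 22 and 49 days from December 13, 2012 (end of the 30-day review period, which began when the written grievance is presented to the supervisor on November 13, 2012) are January 4, 2013 and January 31, 2013 respectively; done January 6, 2013 — within the window.
Step 3 — counting 71 days from November 4, 2012 (when the grieved event occurs) gives a deadline of January 14, 2013; January 8, 2013 is within that limit.
Step 4 — counting 38 days from January 23, 2013 (end of the 15-day comment period, which began when a grievance meeting is requested on January 8, 2013) gives a deadline of March 2, 2013; January 26, 2013 is within that limit.
Step 5 — counting 20 days from February 24, 2013 (end of the 29-day response period, which began when the grievance is referred to arbitration on January 26, 2013) gives a deadline of March 16, 2013; done March 14, 2013 — timely.
Step 6 — 18 and 30 days from March 14, 2013 (when the arbitrator is named) are April 1, 2013 and April 13, 2013 respectively; April 17, 2013 is 4 days past the end of the window.

Step 6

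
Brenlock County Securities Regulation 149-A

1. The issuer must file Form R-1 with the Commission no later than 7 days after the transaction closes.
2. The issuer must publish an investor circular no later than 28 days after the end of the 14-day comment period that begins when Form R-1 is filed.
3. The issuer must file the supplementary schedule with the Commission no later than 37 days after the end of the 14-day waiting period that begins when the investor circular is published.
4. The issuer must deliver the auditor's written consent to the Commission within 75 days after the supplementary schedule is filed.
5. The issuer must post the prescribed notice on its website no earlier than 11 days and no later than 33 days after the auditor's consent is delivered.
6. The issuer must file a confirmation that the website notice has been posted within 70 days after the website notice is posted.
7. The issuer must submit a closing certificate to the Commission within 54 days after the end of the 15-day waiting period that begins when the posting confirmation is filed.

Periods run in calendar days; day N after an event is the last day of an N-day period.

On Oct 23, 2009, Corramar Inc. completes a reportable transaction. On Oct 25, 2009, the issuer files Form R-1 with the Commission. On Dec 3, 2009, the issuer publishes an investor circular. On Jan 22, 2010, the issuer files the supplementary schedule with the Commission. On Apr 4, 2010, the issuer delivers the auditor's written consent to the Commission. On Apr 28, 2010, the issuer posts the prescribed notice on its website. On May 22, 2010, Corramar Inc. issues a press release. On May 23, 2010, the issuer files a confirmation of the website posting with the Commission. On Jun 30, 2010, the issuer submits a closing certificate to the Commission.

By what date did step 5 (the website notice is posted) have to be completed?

May 7, 2010

Step 5 runs from Apr 4, 2010, when the auditor's consent is delivered. The window is 11–33 days after Apr 4, 2010; it closes on May 7, 2010.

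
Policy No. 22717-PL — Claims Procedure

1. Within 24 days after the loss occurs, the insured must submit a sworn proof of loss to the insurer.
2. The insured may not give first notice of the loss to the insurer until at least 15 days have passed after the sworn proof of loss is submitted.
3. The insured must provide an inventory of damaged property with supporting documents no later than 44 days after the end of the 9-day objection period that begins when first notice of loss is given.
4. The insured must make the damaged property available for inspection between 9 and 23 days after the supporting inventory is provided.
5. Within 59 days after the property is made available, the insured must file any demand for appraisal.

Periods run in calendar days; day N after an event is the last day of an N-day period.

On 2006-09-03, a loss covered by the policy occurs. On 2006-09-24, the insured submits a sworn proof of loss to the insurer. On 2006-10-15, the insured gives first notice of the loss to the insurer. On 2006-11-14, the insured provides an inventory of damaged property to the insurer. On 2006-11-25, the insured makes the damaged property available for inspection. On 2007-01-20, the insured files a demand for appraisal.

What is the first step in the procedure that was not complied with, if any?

Step 1 — counting 24 days from 2006-09-03 (when the loss occurs) gives a deadline of 2006-09-27; done 2006-09-24 — timely.
Step 2 — must wait 15 days from 2006-09-24 (when the sworn proof of loss is submitted), so not before 2006-10-09; done 2006-10-15 — permitted.
Step 3 — counting 44 days from 2006-10-24 (end of the 9-day objection period, which began when first notice of loss is given on 2006-10-15) gives a deadline of 2006-12-07; completed 2006-11-14, before the deadline.
Step 4 — 9 and 23 days from 2006-11-14 (when the supporting inventory is provided) are 2006-11-23 and 2006-12-07 respectively; 2006-11-25 falls inside that range.
Step 5 — counting 59 days from 2006-11-25 (when the property is made available) gives a deadline of 2007-01-23; 2007-01-20 is within that limit.

None — every step was satisfied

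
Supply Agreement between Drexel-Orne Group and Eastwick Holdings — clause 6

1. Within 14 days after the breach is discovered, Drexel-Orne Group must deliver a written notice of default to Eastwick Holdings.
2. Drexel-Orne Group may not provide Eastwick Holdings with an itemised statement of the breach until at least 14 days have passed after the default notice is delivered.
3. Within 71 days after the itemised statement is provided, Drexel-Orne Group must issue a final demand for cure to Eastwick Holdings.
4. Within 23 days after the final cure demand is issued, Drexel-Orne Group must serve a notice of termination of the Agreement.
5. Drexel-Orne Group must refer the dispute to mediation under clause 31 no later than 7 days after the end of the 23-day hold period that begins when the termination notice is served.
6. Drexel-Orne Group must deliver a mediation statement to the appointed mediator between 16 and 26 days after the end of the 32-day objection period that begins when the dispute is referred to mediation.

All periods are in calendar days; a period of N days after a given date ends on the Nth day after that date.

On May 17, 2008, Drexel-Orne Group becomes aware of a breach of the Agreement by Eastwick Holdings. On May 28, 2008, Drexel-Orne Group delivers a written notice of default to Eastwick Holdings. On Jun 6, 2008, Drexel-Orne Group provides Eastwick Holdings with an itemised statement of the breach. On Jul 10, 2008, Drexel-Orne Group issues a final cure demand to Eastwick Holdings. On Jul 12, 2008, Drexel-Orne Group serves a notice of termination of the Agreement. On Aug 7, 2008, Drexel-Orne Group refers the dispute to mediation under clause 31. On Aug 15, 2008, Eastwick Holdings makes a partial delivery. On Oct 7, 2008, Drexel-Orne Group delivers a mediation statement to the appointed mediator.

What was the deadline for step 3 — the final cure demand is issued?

Step 3 runs from Jun 6, 2008, when the itemised statement is provided. 71 days after Jun 6, 2008 is Aug 16, 2008.

Aug 16, 2008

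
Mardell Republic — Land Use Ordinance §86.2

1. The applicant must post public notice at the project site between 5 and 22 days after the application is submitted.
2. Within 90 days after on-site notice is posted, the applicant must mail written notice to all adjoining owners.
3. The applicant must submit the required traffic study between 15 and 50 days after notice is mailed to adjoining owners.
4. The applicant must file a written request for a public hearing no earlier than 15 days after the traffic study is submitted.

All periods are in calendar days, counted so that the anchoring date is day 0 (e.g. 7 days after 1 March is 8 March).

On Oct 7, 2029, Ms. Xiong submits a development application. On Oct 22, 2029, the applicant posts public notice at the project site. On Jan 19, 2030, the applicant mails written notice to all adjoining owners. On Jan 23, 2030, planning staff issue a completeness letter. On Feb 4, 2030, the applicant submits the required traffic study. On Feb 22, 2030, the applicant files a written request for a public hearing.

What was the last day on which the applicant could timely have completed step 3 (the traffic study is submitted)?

Step 3 runs from Jan 19, 2030, when notice is mailed to adjoining owners. The window is 15–50 days after Jan 19, 2030; it closes on Mar 10, 2030.

Mar 10, 2030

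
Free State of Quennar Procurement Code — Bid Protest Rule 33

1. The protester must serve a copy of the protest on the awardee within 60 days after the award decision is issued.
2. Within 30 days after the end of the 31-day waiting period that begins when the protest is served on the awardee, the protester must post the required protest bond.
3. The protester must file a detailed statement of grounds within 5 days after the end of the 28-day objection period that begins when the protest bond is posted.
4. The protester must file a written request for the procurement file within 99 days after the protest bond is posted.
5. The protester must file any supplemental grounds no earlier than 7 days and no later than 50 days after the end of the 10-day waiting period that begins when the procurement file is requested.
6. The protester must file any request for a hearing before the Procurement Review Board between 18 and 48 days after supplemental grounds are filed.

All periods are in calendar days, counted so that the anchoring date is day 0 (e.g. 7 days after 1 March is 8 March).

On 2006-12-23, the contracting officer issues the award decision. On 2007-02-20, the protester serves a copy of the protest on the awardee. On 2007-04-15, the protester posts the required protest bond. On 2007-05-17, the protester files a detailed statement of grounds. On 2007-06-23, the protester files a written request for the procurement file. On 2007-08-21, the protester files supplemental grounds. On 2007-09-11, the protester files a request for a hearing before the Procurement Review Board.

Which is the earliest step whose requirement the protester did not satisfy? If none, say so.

None — every step was satisfied

Step 1 — counting 60 days from 2006-12-23 (when the award decision is issued) gives a deadline of 2007-02-21; completed 2007-02-20, before the deadline.
Step 2 — counting 30 days from 2007-03-23 (end of the 31-day waiting period, which began when the protest is served on the awardee on 2007-02-20) gives a deadline of 2007-04-22; 2007-04-15 is within that limit.
Step 3 — counting 5 days from 2007-05-13 (end of the 28-day objection period, which began when the protest bond is posted on 2007-04-15) gives a deadline of 2007-05-18; completed 2007-05-17, before the deadline.
Step 4 — counting 99 days from 2007-04-15 (when the protest bond is posted) gives a deadline of 2007-07-23; 2007-06-23 is within that limit.
Step 5 — 7 and 50 days from 2007-07-03 (end of the 10-day waiting period, which began when the procurement file is requested on 2007-06-23) are 2007-07-10 and 2007-08-22 respectively; done 2007-08-21, which is between those dates.
Step 6 — 18 and 48 days from 2007-08-21 (when supplemental grounds are filed) are 2007-09-08 and 2007-10-08 respectively; 2007-09-11 falls inside that range.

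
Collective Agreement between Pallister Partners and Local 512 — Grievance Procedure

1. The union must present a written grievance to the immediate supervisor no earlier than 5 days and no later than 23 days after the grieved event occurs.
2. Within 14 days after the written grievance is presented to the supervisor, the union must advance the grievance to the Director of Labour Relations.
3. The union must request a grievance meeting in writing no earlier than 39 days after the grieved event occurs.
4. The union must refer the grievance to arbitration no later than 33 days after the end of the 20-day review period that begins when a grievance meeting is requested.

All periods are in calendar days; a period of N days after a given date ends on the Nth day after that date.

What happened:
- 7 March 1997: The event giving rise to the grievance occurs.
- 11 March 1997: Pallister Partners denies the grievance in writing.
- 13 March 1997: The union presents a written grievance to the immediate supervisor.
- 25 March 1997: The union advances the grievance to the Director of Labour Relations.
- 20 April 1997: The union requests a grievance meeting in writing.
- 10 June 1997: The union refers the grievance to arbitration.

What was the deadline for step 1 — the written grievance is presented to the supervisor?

30 March 1997

Step 1 runs from 7 March 1997, when the grieved event occurs. The window is 5–23 days after 7 March 1997; it closes on 30 March 1997.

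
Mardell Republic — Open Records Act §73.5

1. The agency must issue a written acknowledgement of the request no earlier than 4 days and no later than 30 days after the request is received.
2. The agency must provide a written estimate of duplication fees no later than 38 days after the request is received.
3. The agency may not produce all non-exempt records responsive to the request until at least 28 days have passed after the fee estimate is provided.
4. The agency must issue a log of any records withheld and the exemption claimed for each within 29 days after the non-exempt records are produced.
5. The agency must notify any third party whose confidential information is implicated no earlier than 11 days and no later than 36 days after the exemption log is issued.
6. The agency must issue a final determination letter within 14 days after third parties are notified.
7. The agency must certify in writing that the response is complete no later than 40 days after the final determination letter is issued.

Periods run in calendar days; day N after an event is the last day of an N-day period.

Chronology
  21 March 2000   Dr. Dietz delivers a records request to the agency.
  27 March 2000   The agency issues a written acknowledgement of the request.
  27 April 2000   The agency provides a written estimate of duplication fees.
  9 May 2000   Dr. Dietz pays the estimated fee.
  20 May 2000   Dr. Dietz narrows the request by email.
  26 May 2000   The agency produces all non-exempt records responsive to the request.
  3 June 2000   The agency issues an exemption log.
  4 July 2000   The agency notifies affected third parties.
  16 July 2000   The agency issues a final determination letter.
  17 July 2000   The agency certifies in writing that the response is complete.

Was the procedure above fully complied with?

(1) the permitted window runs from 21 March 2000 + 4 = 25 March 2000 to 21 March 2000 + 30 = 20 April 2000; done 27 March 2000 — within the window.
(2) due by 21 March 2000 + 38 days = 28 April 2000; done 27 April 2000 — timely.
(3) permitted from 27 April 2000 + 28 days = 25 May 2000 onward; done 26 May 2000 — permitted.
(4) due by 26 May 2000 + 29 days = 24 June 2000; done 3 June 2000 — timely.
(5) the permitted window runs from 3 June 2000 + 11 = 14 June 2000 to 3 June 2000 + 36 = 9 July 2000; done 4 July 2000, which is between those dates.
(6) due by 4 July 2000 + 14 days = 18 July 2000; 16 July 2000 is within that limit.
(7) due by 16 July 2000 + 40 days = 25 August 2000; done 17 July 2000 — timely.

Yes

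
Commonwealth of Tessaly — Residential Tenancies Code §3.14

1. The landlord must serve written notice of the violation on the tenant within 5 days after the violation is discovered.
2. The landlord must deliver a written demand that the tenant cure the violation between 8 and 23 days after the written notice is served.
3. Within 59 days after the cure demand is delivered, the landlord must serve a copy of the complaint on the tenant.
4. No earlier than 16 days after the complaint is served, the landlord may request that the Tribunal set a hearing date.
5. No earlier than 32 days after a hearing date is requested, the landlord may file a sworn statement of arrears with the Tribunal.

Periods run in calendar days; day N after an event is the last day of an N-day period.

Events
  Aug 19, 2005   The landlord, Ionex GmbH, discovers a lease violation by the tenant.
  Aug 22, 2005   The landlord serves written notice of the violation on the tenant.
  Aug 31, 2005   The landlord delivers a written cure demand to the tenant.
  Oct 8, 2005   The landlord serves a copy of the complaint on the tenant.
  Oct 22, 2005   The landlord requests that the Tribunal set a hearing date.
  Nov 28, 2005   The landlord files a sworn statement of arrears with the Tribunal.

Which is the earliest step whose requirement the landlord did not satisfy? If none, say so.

Step 1: 5 days after Aug 19, 2005 (when the violation is discovered) is Aug 24, 2005; Aug 22, 2005 is within that limit.
Step 2: the window is 8–23 days after Aug 22, 2005 (when the written notice is served), so Aug 30, 2005 through Sep 14, 2005; done Aug 31, 2005, which is between those dates.
Step 3: 59 days after Aug 31, 2005 (when the cure demand is delivered) is Oct 29, 2005; completed Oct 8, 2005, before the deadline.
Step 4: the earliest permitted date is 16 days after Oct 8, 2005 (when the complaint is served), i.e. Oct 24, 2005; acted on Oct 22, 2005, 2 days prematurely.
The analysis stops there.

Step 4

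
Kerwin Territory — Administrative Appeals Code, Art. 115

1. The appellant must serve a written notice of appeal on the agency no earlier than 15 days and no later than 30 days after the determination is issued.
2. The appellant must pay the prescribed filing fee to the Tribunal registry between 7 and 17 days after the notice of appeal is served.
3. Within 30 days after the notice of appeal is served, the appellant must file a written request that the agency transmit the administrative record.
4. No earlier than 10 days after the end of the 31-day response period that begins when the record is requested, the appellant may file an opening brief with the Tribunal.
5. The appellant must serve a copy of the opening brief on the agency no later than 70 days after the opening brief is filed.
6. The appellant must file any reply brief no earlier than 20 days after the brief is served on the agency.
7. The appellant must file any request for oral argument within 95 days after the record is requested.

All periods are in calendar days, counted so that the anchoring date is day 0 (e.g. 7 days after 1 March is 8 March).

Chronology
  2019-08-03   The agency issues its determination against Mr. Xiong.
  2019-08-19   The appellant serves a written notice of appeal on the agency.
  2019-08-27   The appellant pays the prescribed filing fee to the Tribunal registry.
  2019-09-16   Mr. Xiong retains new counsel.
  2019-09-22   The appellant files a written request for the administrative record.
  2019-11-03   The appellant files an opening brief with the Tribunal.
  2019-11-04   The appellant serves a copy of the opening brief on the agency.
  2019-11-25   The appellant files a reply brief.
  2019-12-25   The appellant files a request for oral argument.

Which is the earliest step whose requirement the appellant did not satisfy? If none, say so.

Step 1: the window is 15–30 days after 2019-08-03 (when the determination is issued), so 2019-08-18 through 2019-09-02; done 2019-08-19 — within the window.
Step 2: the window is 7–17 days after 2019-08-19 (when the notice of appeal is served), so 2019-08-26 through 2019-09-05; done 2019-08-27, which is between those dates.
Step 3: 30 days after 2019-08-19 (when the notice of appeal is served) is 2019-09-18; not done until 2019-09-22, 4 days after the deadline.

Step 3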